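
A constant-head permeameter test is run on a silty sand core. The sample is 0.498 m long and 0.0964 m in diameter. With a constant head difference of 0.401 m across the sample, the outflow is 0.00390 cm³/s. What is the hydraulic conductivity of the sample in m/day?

Cross-sectional area A = π·(d/2)² = π × (0.0964/2)² = 0.007299 m².
Convert discharge: 0.00390 cm³/s = 3.900e-09 m³/s.
Darcy's law rearranged: K = Q·L / (A·Δh) = 3.900e-09 × 0.498 / (0.007299 × 0.401) = 6.636e-07 m/s = 0.05733 m/day.

0.0573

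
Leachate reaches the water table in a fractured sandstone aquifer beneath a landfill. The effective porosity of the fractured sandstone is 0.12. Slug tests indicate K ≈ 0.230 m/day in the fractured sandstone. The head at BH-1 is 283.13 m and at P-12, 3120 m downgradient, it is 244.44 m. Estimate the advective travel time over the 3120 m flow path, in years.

Hydraulic gradient i = (283.13 − 244.44) / 3120 = 38.69 / 3120 = 0.01240.
Darcy flux q = K · i = 0.2300 × 0.01240 = 0.002852 m/day.
Seepage velocity v = q / n_e = 0.002852 / 0.12 = 0.02377 m/day.
Travel time t = L / v = 3120 / 0.02377 = 1.313e+05 days = 359.4 years.

359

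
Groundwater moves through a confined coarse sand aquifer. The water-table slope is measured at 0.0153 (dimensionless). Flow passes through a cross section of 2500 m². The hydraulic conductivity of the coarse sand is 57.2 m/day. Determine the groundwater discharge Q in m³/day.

Hydraulic gradient i = 0.0153.
Darcy's law: Q = K · A · i = 57.20 × 2500 × 0.01530 = 2188 m³/day.

2190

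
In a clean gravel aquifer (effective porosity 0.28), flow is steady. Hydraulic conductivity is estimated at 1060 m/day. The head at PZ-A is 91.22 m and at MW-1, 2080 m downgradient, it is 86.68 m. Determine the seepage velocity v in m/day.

Hydraulic gradient i = (91.22 − 86.68) / 2080 = 4.54 / 2080 = 0.002183.
Darcy flux q = K · i = 1060 × 0.002183 = 2.314 m/day.
Seepage velocity v = q / n_e = 2.314 / 0.28 = 8.263 m/day.

8.26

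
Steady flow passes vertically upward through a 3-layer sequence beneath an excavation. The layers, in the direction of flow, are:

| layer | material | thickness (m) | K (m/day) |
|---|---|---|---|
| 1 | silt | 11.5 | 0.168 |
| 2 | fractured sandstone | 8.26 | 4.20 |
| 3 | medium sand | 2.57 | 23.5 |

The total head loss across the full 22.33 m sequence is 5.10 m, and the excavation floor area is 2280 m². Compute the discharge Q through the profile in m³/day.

165

Flow is perpendicular to layering, so the layers act in series and the equivalent K is the thickness-weighted harmonic mean.
Total thickness L = 11.5 + 8.26 + 2.57 = 22.33 m.
Σ(b_i/K_i) = 11.5/0.168 + 8.26/4.20 + 2.57/23.5 = 70.53 d.
K_eq = L / Σ(b_i/K_i) = 22.33 / 70.53 = 0.3166 m/day.
Q = K_eq · A · (Δh/L) = 0.3166 × 2280 × (5.10/22.33) = 164.9 m³/day.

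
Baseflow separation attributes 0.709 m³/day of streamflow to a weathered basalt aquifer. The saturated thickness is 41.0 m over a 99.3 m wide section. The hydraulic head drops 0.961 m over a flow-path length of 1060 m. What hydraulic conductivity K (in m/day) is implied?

Cross-sectional area A = 99.3 × 41.0 = 4071 m².
Hydraulic gradient i = Δh / L = 0.961 / 1060 = 0.0009066.
From Q = K·A·i, K = Q / (A·i) = 0.709 / (4071 × 0.0009066) = 0.1921 m/day.

0.192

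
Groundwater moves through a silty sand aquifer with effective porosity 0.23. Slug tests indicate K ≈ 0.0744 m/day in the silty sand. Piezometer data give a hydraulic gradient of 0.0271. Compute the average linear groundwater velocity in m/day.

0.00877

Hydraulic gradient i = 0.0271.
Darcy flux q = K · i = 0.07440 × 0.02710 = 0.002016 m/day.
Seepage velocity v = q / n_e = 0.002016 / 0.23 = 0.008766 m/day.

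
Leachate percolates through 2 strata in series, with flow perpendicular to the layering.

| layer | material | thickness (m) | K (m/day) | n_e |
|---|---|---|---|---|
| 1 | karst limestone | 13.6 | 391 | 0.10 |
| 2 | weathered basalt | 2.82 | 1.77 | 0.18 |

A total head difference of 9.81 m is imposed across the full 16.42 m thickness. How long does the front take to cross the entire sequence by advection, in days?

0.310

With flow normal to the layers, continuity requires the same specific discharge q through every layer.
Σ(b_i/K_i) = 13.6/391 + 2.82/1.77 = 1.628 d.
q = Δh / Σ(b_i/K_i) = 9.81 / 1.628 = 6.026 m/day.
In each layer the seepage velocity is v_i = q/n_i, so the layer transit time is t_i = b_i·n_i / q:
  layer 1 (karst limestone): t_1 = 13.6 × 0.10 / 6.026 = 0.2257 d
  layer 2 (weathered basalt): t_2 = 2.82 × 0.18 / 6.026 = 0.08424 d
Total t = Σ t_i = 0.3099 days.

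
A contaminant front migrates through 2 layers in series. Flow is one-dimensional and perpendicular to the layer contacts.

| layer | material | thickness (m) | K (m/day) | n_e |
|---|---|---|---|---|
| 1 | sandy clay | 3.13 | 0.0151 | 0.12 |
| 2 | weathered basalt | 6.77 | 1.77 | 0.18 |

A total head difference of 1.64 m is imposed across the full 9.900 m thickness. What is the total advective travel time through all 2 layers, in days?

205

With flow normal to the layers, continuity requires the same specific discharge q through every layer.
Σ(b_i/K_i) = 3.13/0.0151 + 6.77/1.77 = 211.1 d.
q = Δh / Σ(b_i/K_i) = 1.64 / 211.1 = 0.007768 m/day.
In each layer the seepage velocity is v_i = q/n_i, so the layer transit time is t_i = b_i·n_i / q:
  layer 1 (sandy clay): t_1 = 3.13 × 0.12 / 0.007768 = 48.35 d
  layer 2 (weathered basalt): t_2 = 6.77 × 0.18 / 0.007768 = 156.9 d
Total t = Σ t_i = 205.2 days.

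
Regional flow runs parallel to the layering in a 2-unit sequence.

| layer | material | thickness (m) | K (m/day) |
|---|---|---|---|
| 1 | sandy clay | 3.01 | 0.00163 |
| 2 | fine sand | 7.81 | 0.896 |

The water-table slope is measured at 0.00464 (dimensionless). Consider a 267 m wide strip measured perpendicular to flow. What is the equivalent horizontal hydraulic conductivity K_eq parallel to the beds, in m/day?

Flow is parallel to layering, so each bed carries its own Darcy discharge and the transmissivities add.
Σ(K_i·b_i) = 0.00163×3.01 + 0.896×7.81 = 7.003 m²/day.
Total thickness b = 10.82 m, so K_eq = Σ(K_i·b_i)/b = 0.6472 m/day.

0.647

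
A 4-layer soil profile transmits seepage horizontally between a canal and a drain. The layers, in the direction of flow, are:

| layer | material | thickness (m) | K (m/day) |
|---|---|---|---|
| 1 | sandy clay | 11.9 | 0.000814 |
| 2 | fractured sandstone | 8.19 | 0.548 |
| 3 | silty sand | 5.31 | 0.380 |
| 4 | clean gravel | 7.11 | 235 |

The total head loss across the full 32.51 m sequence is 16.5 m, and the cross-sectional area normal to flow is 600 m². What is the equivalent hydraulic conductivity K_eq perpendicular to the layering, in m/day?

Flow is perpendicular to layering, so the layers act in series and the equivalent K is the thickness-weighted harmonic mean.
Total thickness L = 11.9 + 8.19 + 5.31 + 7.11 = 32.51 m.
Σ(b_i/K_i) = 11.9/0.000814 + 8.19/0.548 + 5.31/0.380 + 7.11/235 = 14648 d.
K_eq = L / Σ(b_i/K_i) = 32.51 / 14648 = 0.002219 m/day.

0.00222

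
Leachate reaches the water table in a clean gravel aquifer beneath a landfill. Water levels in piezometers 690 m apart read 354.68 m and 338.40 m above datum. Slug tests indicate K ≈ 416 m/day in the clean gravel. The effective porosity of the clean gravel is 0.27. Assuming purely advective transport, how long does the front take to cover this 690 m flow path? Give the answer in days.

19.0

Hydraulic gradient i = (354.68 − 338.40) / 690 = 16.28 / 690 = 0.02359.
Darcy flux q = K · i = 416.0 × 0.02359 = 9.815 m/day.
Seepage velocity v = q / n_e = 9.815 / 0.27 = 36.35 m/day.
Travel time t = L / v = 690 / 36.35 = 18.98 days.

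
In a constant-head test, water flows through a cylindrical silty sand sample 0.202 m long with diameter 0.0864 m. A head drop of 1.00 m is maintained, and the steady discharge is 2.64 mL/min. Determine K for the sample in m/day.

0.131

Cross-sectional area A = π·(d/2)² = π × (0.0864/2)² = 0.005863 m².
Convert discharge: 2.64 mL/min = 4.400e-08 m³/s.
Darcy's law rearranged: K = Q·L / (A·Δh) = 4.400e-08 × 0.202 / (0.005863 × 1.00) = 1.516e-06 m/s = 0.1310 m/day.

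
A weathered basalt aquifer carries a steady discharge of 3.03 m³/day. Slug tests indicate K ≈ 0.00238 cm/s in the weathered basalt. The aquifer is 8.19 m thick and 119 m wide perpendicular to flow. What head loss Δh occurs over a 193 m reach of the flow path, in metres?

0.292

Convert K: 0.00238 cm/s × 864 = 2.056 m/day.
Cross-sectional area A = 119 × 8.19 = 974.6 m².
From Q = K·A·i, i = Q / (K·A) = 3.03 / (2.056 × 974.6) = 0.001512.
Head loss Δh = i · L = 0.001512 × 193 = 0.2918 m.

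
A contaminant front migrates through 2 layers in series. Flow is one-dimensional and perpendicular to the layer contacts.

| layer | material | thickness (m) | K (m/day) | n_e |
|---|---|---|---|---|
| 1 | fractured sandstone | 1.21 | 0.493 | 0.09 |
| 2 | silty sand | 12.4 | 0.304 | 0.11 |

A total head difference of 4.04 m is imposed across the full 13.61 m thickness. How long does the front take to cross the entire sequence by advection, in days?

With flow normal to the layers, continuity requires the same specific discharge q through every layer.
Σ(b_i/K_i) = 1.21/0.493 + 12.4/0.304 = 43.24 d.
q = Δh / Σ(b_i/K_i) = 4.04 / 43.24 = 0.09342 m/day.
In each layer the seepage velocity is v_i = q/n_i, so the layer transit time is t_i = b_i·n_i / q:
  layer 1 (fractured sandstone): t_1 = 1.21 × 0.09 / 0.09342 = 1.166 d
  layer 2 (silty sand): t_2 = 12.4 × 0.11 / 0.09342 = 14.60 d
Total t = Σ t_i = 15.77 days.

15.8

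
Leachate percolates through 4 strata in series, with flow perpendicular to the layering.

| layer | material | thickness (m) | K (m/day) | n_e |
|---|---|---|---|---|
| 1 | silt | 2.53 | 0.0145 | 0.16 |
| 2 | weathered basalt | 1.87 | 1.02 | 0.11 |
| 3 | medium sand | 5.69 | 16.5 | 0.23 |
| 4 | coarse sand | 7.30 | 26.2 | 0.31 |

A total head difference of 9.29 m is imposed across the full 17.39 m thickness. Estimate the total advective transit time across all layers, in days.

With flow normal to the layers, continuity requires the same specific discharge q through every layer.
Σ(b_i/K_i) = 2.53/0.0145 + 1.87/1.02 + 5.69/16.5 + 7.30/26.2 = 176.9 d.
q = Δh / Σ(b_i/K_i) = 9.29 / 176.9 = 0.05250 m/day.
In each layer the seepage velocity is v_i = q/n_i, so the layer transit time is t_i = b_i·n_i / q:
  layer 1 (silt): t_1 = 2.53 × 0.16 / 0.05250 = 7.710 d
  layer 2 (weathered basalt): t_2 = 1.87 × 0.11 / 0.05250 = 3.918 d
  layer 3 (medium sand): t_3 = 5.69 × 0.23 / 0.05250 = 24.93 d
  layer 4 (coarse sand): t_4 = 7.30 × 0.31 / 0.05250 = 43.10 d
Total t = Σ t_i = 79.66 days.

79.7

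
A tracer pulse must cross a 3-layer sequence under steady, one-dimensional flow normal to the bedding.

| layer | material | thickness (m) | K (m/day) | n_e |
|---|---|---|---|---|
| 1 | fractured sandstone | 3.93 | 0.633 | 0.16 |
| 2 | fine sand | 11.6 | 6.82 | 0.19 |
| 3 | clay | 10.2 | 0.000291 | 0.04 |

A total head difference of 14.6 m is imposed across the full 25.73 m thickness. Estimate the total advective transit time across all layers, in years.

With flow normal to the layers, continuity requires the same specific discharge q through every layer.
Σ(b_i/K_i) = 3.93/0.633 + 11.6/6.82 + 10.2/0.000291 = 35059 d.
q = Δh / Σ(b_i/K_i) = 14.6 / 35059 = 0.0004164 m/day.
In each layer the seepage velocity is v_i = q/n_i, so the layer transit time is t_i = b_i·n_i / q:
  layer 1 (fractured sandstone): t_1 = 3.93 × 0.16 / 0.0004164 = 1510 d
  layer 2 (fine sand): t_2 = 11.6 × 0.19 / 0.0004164 = 5293 d
  layer 3 (clay): t_3 = 10.2 × 0.04 / 0.0004164 = 979.7 d
Total t = Σ t_i = 7782 days = 21.31 years.

21.3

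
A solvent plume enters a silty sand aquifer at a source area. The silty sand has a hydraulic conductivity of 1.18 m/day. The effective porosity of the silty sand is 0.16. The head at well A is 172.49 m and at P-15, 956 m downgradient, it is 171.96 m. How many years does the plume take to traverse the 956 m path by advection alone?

640

Hydraulic gradient i = (172.49 − 171.96) / 956 = 0.53 / 956 = 0.0005544.
Darcy flux q = K · i = 1.180 × 0.0005544 = 0.0006542 m/day.
Seepage velocity v = q / n_e = 0.0006542 / 0.16 = 0.004089 m/day.
Travel time t = L / v = 956 / 0.004089 = 2.338e+05 days = 640.2 years.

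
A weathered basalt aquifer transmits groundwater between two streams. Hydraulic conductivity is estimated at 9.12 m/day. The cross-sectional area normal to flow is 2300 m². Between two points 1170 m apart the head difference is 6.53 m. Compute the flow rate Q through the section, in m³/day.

117

Hydraulic gradient i = Δh / L = 6.53 / 1170 = 0.005581.
Darcy's law: Q = K · A · i = 9.120 × 2300 × 0.005581 = 117.1 m³/day.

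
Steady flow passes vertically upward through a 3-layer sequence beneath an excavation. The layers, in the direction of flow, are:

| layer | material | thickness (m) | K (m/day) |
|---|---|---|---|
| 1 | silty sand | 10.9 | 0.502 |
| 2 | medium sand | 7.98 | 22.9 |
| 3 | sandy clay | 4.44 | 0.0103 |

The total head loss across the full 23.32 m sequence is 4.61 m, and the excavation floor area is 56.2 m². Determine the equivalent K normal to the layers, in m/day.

Flow is perpendicular to layering, so the layers act in series and the equivalent K is the thickness-weighted harmonic mean.
Total thickness L = 10.9 + 7.98 + 4.44 = 23.32 m.
Σ(b_i/K_i) = 10.9/0.502 + 7.98/22.9 + 4.44/0.0103 = 453.1 d.
K_eq = L / Σ(b_i/K_i) = 23.32 / 453.1 = 0.05146 m/day.

0.0515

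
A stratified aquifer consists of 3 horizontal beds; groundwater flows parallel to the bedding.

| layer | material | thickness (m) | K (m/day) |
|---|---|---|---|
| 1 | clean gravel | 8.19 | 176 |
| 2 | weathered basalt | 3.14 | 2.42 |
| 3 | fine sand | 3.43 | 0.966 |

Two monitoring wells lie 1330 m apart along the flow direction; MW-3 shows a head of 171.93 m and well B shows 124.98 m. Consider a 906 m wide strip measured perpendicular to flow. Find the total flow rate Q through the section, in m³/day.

46400

Flow is parallel to layering, so each bed carries its own Darcy discharge and the transmissivities add.
Σ(K_i·b_i) = 176×8.19 + 2.42×3.14 + 0.966×3.43 = 1452 m²/day.
Hydraulic gradient i = (171.93 − 124.98) / 1330 = 46.95 / 1330 = 0.03530.
Q = Σ(K_i·b_i) · W · i = 1452 × 906 × 0.03530 = 46450 m³/day.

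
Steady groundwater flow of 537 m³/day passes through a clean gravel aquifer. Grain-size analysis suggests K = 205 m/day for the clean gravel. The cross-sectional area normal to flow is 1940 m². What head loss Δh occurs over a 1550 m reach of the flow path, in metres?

From Q = K·A·i, i = Q / (K·A) = 537 / (205.0 × 1940) = 0.001350.
Head loss Δh = i · L = 0.001350 × 1550 = 2.093 m.

2.09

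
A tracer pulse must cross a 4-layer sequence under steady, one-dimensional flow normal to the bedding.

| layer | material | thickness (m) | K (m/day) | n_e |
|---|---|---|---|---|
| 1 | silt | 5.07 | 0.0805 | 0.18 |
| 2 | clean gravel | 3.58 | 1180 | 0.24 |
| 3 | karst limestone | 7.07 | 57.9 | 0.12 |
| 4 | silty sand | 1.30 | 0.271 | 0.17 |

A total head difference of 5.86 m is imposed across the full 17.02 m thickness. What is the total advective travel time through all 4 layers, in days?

With flow normal to the layers, continuity requires the same specific discharge q through every layer.
Σ(b_i/K_i) = 5.07/0.0805 + 3.58/1180 + 7.07/57.9 + 1.30/0.271 = 67.90 d.
q = Δh / Σ(b_i/K_i) = 5.86 / 67.90 = 0.08630 m/day.
In each layer the seepage velocity is v_i = q/n_i, so the layer transit time is t_i = b_i·n_i / q:
  layer 1 (silt): t_1 = 5.07 × 0.18 / 0.08630 = 10.57 d
  layer 2 (clean gravel): t_2 = 3.58 × 0.24 / 0.08630 = 9.956 d
  layer 3 (karst limestone): t_3 = 7.07 × 0.12 / 0.08630 = 9.831 d
  layer 4 (silty sand): t_4 = 1.30 × 0.17 / 0.08630 = 2.561 d
Total t = Σ t_i = 32.92 days.

32.9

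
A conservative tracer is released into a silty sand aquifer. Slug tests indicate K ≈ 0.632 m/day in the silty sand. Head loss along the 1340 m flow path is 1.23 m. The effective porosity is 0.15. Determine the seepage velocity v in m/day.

Hydraulic gradient i = Δh / L = 1.23 / 1340 = 0.0009179.
Darcy flux q = K · i = 0.6320 × 0.0009179 = 0.0005801 m/day.
Seepage velocity v = q / n_e = 0.0005801 / 0.15 = 0.003867 m/day.

0.00387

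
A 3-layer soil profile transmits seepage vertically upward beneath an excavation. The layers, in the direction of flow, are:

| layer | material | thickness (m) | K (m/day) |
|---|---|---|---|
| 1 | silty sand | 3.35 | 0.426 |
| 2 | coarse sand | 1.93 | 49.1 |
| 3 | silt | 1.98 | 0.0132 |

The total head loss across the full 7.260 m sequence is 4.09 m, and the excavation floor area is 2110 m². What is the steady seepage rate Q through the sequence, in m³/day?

54.7

Flow is perpendicular to layering, so the layers act in series and the equivalent K is the thickness-weighted harmonic mean.
Total thickness L = 3.35 + 1.93 + 1.98 = 7.260 m.
Σ(b_i/K_i) = 3.35/0.426 + 1.93/49.1 + 1.98/0.0132 = 157.9 d.
K_eq = L / Σ(b_i/K_i) = 7.260 / 157.9 = 0.04598 m/day.
Q = K_eq · A · (Δh/L) = 0.04598 × 2110 × (4.09/7.260) = 54.65 m³/day.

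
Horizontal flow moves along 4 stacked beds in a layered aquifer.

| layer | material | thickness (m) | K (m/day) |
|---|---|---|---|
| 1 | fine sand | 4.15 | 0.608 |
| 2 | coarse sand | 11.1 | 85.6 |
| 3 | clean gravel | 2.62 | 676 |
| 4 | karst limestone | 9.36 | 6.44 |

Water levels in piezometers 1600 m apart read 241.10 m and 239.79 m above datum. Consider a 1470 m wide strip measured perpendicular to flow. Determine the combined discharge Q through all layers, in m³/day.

Flow is parallel to layering, so each bed carries its own Darcy discharge and the transmissivities add.
Σ(K_i·b_i) = 0.608×4.15 + 85.6×11.1 + 676×2.62 + 6.44×9.36 = 2784 m²/day.
Hydraulic gradient i = (241.10 − 239.79) / 1600 = 1.31 / 1600 = 0.0008188.
Q = Σ(K_i·b_i) · W · i = 2784 × 1470 × 0.0008188 = 3351 m³/day.

3350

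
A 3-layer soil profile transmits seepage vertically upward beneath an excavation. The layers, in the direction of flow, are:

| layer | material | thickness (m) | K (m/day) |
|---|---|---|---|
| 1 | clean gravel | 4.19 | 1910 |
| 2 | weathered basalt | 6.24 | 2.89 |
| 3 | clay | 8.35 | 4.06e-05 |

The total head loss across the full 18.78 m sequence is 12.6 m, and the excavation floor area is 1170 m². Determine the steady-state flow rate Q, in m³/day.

Flow is perpendicular to layering, so the layers act in series and the equivalent K is the thickness-weighted harmonic mean.
Total thickness L = 4.19 + 6.24 + 8.35 = 18.78 m.
Σ(b_i/K_i) = 4.19/1910 + 6.24/2.89 + 8.35/4.06e-05 = 2.057e+05 d.
K_eq = L / Σ(b_i/K_i) = 18.78 / 2.057e+05 = 9.131e-05 m/day.
Q = K_eq · A · (Δh/L) = 9.131e-05 × 1170 × (12.6/18.78) = 0.07168 m³/day.

0.0717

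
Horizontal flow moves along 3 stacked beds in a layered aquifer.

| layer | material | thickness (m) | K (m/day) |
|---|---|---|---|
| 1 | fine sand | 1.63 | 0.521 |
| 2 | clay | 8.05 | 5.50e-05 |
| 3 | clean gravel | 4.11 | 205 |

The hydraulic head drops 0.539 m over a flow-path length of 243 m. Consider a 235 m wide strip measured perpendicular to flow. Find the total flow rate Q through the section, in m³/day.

440

Flow is parallel to layering, so each bed carries its own Darcy discharge and the transmissivities add.
Σ(K_i·b_i) = 0.521×1.63 + 5.50e-05×8.05 + 205×4.11 = 843.4 m²/day.
Hydraulic gradient i = Δh / L = 0.539 / 243 = 0.002218.
Q = Σ(K_i·b_i) · W · i = 843.4 × 235 × 0.002218 = 439.6 m³/day.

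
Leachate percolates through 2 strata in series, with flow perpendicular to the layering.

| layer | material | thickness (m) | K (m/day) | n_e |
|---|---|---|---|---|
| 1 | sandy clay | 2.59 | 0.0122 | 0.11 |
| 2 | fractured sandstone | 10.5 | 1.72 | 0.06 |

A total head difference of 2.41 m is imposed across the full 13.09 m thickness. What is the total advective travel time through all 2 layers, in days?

82.9

With flow normal to the layers, continuity requires the same specific discharge q through every layer.
Σ(b_i/K_i) = 2.59/0.0122 + 10.5/1.72 = 218.4 d.
q = Δh / Σ(b_i/K_i) = 2.41 / 218.4 = 0.01103 m/day.
In each layer the seepage velocity is v_i = q/n_i, so the layer transit time is t_i = b_i·n_i / q:
  layer 1 (sandy clay): t_1 = 2.59 × 0.11 / 0.01103 = 25.82 d
  layer 2 (fractured sandstone): t_2 = 10.5 × 0.06 / 0.01103 = 57.09 d
Total t = Σ t_i = 82.91 days.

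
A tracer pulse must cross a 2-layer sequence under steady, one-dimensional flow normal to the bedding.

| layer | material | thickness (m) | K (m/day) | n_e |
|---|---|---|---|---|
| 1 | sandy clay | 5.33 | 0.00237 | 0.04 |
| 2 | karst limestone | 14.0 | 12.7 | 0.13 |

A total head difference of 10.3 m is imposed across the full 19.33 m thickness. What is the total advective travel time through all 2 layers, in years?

With flow normal to the layers, continuity requires the same specific discharge q through every layer.
Σ(b_i/K_i) = 5.33/0.00237 + 14.0/12.7 = 2250 d.
q = Δh / Σ(b_i/K_i) = 10.3 / 2250 = 0.004578 m/day.
In each layer the seepage velocity is v_i = q/n_i, so the layer transit time is t_i = b_i·n_i / q:
  layer 1 (sandy clay): t_1 = 5.33 × 0.04 / 0.004578 = 46.57 d
  layer 2 (karst limestone): t_2 = 14.0 × 0.13 / 0.004578 = 397.6 d
Total t = Σ t_i = 444.2 days = 1.216 years.

1.22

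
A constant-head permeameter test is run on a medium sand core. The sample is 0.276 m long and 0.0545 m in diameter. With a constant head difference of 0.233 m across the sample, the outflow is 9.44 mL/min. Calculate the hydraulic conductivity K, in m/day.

Cross-sectional area A = π·(d/2)² = π × (0.0545/2)² = 0.002333 m².
Convert discharge: 9.44 mL/min = 1.573e-07 m³/s.
Darcy's law rearranged: K = Q·L / (A·Δh) = 1.573e-07 × 0.276 / (0.002333 × 0.233) = 7.989e-05 m/s = 6.902 m/day.

6.90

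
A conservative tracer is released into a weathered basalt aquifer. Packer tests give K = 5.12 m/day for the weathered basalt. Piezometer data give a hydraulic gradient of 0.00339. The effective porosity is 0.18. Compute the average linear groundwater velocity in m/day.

Hydraulic gradient i = 0.00339.
Darcy flux q = K · i = 5.120 × 0.003390 = 0.01736 m/day.
Seepage velocity v = q / n_e = 0.01736 / 0.18 = 0.09643 m/day.

0.0964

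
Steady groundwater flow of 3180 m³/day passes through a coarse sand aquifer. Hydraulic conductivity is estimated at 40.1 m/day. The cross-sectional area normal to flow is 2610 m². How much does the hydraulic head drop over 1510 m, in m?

45.9

From Q = K·A·i, i = Q / (K·A) = 3180 / (40.10 × 2610) = 0.03038.
Head loss Δh = i · L = 0.03038 × 1510 = 45.88 m.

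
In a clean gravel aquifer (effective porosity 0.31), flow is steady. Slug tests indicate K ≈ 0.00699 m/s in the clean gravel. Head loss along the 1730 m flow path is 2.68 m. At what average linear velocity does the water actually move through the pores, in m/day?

Convert K: 0.00699 m/s × 86400 = 603.9 m/day.
Hydraulic gradient i = Δh / L = 2.68 / 1730 = 0.001549.
Darcy flux q = K · i = 603.9 × 0.001549 = 0.9356 m/day.
Seepage velocity v = q / n_e = 0.9356 / 0.31 = 3.018 m/day.

3.02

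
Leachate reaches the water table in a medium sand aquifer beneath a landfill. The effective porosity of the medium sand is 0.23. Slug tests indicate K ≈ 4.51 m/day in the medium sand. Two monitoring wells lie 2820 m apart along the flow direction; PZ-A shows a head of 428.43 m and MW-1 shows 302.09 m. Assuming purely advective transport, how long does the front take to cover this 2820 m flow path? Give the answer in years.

8.79

Hydraulic gradient i = (428.43 − 302.09) / 2820 = 126.34 / 2820 = 0.04480.
Darcy flux q = K · i = 4.510 × 0.04480 = 0.2021 m/day.
Seepage velocity v = q / n_e = 0.2021 / 0.23 = 0.8785 m/day.
Travel time t = L / v = 2820 / 0.8785 = 3210 days = 8.789 years.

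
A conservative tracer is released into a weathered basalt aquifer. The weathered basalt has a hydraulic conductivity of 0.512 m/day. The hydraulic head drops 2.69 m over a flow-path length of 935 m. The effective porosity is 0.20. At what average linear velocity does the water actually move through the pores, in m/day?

0.00737

Hydraulic gradient i = Δh / L = 2.69 / 935 = 0.002877.
Darcy flux q = K · i = 0.5120 × 0.002877 = 0.001473 m/day.
Seepage velocity v = q / n_e = 0.001473 / 0.20 = 0.007365 m/day.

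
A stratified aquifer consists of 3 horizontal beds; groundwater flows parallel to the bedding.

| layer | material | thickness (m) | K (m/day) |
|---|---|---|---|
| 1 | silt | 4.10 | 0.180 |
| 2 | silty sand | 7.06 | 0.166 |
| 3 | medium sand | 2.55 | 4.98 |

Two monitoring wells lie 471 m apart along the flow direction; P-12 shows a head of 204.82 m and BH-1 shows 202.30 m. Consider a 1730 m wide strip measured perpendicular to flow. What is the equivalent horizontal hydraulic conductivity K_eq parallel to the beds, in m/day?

1.07

Flow is parallel to layering, so each bed carries its own Darcy discharge and the transmissivities add.
Σ(K_i·b_i) = 0.180×4.10 + 0.166×7.06 + 4.98×2.55 = 14.61 m²/day.
Total thickness b = 13.71 m, so K_eq = Σ(K_i·b_i)/b = 1.066 m/day.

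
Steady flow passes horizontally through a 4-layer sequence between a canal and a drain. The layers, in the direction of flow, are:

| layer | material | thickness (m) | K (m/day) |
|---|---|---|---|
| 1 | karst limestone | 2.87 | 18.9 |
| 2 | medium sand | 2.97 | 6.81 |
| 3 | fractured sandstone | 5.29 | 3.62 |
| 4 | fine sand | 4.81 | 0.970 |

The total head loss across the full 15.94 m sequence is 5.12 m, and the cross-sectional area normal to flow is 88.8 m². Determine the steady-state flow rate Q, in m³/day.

Flow is perpendicular to layering, so the layers act in series and the equivalent K is the thickness-weighted harmonic mean.
Total thickness L = 2.87 + 2.97 + 5.29 + 4.81 = 15.94 m.
Σ(b_i/K_i) = 2.87/18.9 + 2.97/6.81 + 5.29/3.62 + 4.81/0.970 = 7.008 d.
K_eq = L / Σ(b_i/K_i) = 15.94 / 7.008 = 2.275 m/day.
Q = K_eq · A · (Δh/L) = 2.275 × 88.8 × (5.12/15.94) = 64.88 m³/day.

64.9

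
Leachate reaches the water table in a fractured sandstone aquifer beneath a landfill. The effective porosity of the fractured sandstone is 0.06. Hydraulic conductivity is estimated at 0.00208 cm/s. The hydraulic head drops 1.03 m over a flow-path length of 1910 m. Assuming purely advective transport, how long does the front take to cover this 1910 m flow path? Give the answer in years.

Convert K: 0.00208 cm/s × 864 = 1.797 m/day.
Hydraulic gradient i = Δh / L = 1.03 / 1910 = 0.0005393.
Darcy flux q = K · i = 1.797 × 0.0005393 = 0.0009691 m/day.
Seepage velocity v = q / n_e = 0.0009691 / 0.06 = 0.01615 m/day.
Travel time t = L / v = 1910 / 0.01615 = 1.183e+05 days = 323.8 years.

324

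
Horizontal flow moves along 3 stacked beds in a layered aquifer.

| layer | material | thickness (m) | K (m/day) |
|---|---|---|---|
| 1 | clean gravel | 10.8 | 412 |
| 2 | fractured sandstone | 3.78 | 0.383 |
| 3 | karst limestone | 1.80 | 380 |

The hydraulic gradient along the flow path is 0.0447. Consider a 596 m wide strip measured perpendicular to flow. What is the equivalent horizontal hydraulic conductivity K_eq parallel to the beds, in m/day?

313

Flow is parallel to layering, so each bed carries its own Darcy discharge and the transmissivities add.
Σ(K_i·b_i) = 412×10.8 + 0.383×3.78 + 380×1.80 = 5135 m²/day.
Total thickness b = 16.38 m, so K_eq = Σ(K_i·b_i)/b = 313.5 m/day.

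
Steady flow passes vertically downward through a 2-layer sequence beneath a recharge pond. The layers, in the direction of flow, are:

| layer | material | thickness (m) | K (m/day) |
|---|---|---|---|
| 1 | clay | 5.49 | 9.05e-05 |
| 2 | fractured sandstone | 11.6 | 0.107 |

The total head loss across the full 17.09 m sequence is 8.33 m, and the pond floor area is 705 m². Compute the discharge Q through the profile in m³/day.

0.0966

Flow is perpendicular to layering, so the layers act in series and the equivalent K is the thickness-weighted harmonic mean.
Total thickness L = 5.49 + 11.6 = 17.09 m.
Σ(b_i/K_i) = 5.49/9.05e-05 + 11.6/0.107 = 60771 d.
K_eq = L / Σ(b_i/K_i) = 17.09 / 60771 = 0.0002812 m/day.
Q = K_eq · A · (Δh/L) = 0.0002812 × 705 × (8.33/17.09) = 0.09664 m³/day.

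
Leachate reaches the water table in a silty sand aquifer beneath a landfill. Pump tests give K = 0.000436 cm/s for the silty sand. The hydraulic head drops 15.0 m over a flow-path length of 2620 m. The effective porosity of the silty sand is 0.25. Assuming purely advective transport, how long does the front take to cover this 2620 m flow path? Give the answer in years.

Convert K: 0.000436 cm/s × 864 = 0.3767 m/day.
Hydraulic gradient i = Δh / L = 15.0 / 2620 = 0.005725.
Darcy flux q = K · i = 0.3767 × 0.005725 = 0.002157 m/day.
Seepage velocity v = q / n_e = 0.002157 / 0.25 = 0.008627 m/day.
Travel time t = L / v = 2620 / 0.008627 = 3.037e+05 days = 831.5 years.

831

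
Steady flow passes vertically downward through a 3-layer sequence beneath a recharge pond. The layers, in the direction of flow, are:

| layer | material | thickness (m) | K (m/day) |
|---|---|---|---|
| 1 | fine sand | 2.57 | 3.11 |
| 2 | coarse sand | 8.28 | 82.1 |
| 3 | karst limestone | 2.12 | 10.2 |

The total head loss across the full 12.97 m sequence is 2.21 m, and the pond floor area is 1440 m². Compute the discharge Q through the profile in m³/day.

2800

Flow is perpendicular to layering, so the layers act in series and the equivalent K is the thickness-weighted harmonic mean.
Total thickness L = 2.57 + 8.28 + 2.12 = 12.97 m.
Σ(b_i/K_i) = 2.57/3.11 + 8.28/82.1 + 2.12/10.2 = 1.135 d.
K_eq = L / Σ(b_i/K_i) = 12.97 / 1.135 = 11.43 m/day.
Q = K_eq · A · (Δh/L) = 11.43 × 1440 × (2.21/12.97) = 2804 m³/day.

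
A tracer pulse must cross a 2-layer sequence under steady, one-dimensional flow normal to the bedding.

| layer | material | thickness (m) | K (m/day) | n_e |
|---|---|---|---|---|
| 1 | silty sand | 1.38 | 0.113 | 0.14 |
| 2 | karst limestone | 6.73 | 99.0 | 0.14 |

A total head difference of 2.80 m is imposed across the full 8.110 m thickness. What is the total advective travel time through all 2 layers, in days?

With flow normal to the layers, continuity requires the same specific discharge q through every layer.
Σ(b_i/K_i) = 1.38/0.113 + 6.73/99.0 = 12.28 d.
q = Δh / Σ(b_i/K_i) = 2.80 / 12.28 = 0.2280 m/day.
In each layer the seepage velocity is v_i = q/n_i, so the layer transit time is t_i = b_i·n_i / q:
  layer 1 (silty sand): t_1 = 1.38 × 0.14 / 0.2280 = 0.8473 d
  layer 2 (karst limestone): t_2 = 6.73 × 0.14 / 0.2280 = 4.132 d
Total t = Σ t_i = 4.980 days.

4.98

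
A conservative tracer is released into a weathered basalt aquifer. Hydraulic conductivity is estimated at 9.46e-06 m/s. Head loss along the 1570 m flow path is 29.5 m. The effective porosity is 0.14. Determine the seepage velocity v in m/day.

Convert K: 9.46e-06 m/s × 86400 = 0.8173 m/day.
Hydraulic gradient i = Δh / L = 29.5 / 1570 = 0.01879.
Darcy flux q = K · i = 0.8173 × 0.01879 = 0.01536 m/day.
Seepage velocity v = q / n_e = 0.01536 / 0.14 = 0.1097 m/day.

0.110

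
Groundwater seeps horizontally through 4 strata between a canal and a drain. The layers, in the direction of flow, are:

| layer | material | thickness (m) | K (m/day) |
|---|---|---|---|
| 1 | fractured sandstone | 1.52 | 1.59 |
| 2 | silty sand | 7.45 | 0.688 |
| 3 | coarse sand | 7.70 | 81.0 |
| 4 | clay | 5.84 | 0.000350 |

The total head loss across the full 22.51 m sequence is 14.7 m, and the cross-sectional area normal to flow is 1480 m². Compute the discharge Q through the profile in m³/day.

Flow is perpendicular to layering, so the layers act in series and the equivalent K is the thickness-weighted harmonic mean.
Total thickness L = 1.52 + 7.45 + 7.70 + 5.84 = 22.51 m.
Σ(b_i/K_i) = 1.52/1.59 + 7.45/0.688 + 7.70/81.0 + 5.84/0.000350 = 16698 d.
K_eq = L / Σ(b_i/K_i) = 22.51 / 16698 = 0.001348 m/day.
Q = K_eq · A · (Δh/L) = 0.001348 × 1480 × (14.7/22.51) = 1.303 m³/day.

1.30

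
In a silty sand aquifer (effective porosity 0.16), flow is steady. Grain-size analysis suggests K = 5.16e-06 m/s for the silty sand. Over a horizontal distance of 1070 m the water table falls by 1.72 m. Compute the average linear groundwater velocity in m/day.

0.00448

Convert K: 5.16e-06 m/s × 86400 = 0.4458 m/day.
Hydraulic gradient i = Δh / L = 1.72 / 1070 = 0.001607.
Darcy flux q = K · i = 0.4458 × 0.001607 = 0.0007167 m/day.
Seepage velocity v = q / n_e = 0.0007167 / 0.16 = 0.004479 m/day.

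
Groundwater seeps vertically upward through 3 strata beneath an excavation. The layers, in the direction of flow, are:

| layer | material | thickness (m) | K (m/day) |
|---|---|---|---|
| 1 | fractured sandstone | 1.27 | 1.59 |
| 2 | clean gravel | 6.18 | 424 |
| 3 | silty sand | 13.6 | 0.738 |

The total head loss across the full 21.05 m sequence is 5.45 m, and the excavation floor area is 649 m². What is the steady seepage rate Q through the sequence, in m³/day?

184

Flow is perpendicular to layering, so the layers act in series and the equivalent K is the thickness-weighted harmonic mean.
Total thickness L = 1.27 + 6.18 + 13.6 = 21.05 m.
Σ(b_i/K_i) = 1.27/1.59 + 6.18/424 + 13.6/0.738 = 19.24 d.
K_eq = L / Σ(b_i/K_i) = 21.05 / 19.24 = 1.094 m/day.
Q = K_eq · A · (Δh/L) = 1.094 × 649 × (5.45/21.05) = 183.8 m³/day.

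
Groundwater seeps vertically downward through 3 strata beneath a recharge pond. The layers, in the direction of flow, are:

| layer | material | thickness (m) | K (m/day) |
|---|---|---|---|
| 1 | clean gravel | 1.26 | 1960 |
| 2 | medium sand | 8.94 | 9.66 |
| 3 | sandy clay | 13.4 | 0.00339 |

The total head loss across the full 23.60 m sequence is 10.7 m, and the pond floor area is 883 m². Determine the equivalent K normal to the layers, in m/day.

0.00597

Flow is perpendicular to layering, so the layers act in series and the equivalent K is the thickness-weighted harmonic mean.
Total thickness L = 1.26 + 8.94 + 13.4 = 23.60 m.
Σ(b_i/K_i) = 1.26/1960 + 8.94/9.66 + 13.4/0.00339 = 3954 d.
K_eq = L / Σ(b_i/K_i) = 23.60 / 3954 = 0.005969 m/day.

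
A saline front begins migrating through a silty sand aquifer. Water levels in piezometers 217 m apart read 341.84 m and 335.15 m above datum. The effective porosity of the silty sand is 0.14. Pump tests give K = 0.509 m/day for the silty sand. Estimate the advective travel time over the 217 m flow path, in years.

Hydraulic gradient i = (341.84 − 335.15) / 217 = 6.69 / 217 = 0.03083.
Darcy flux q = K · i = 0.5090 × 0.03083 = 0.01569 m/day.
Seepage velocity v = q / n_e = 0.01569 / 0.14 = 0.1121 m/day.
Travel time t = L / v = 217 / 0.1121 = 1936 days = 5.300 years.

5.30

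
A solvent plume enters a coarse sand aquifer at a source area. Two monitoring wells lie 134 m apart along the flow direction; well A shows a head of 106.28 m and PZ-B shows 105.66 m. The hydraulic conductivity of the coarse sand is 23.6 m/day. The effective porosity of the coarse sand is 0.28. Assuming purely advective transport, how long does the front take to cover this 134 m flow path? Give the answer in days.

Hydraulic gradient i = (106.28 − 105.66) / 134 = 0.62 / 134 = 0.004627.
Darcy flux q = K · i = 23.60 × 0.004627 = 0.1092 m/day.
Seepage velocity v = q / n_e = 0.1092 / 0.28 = 0.3900 m/day.
Travel time t = L / v = 134 / 0.3900 = 343.6 days.

344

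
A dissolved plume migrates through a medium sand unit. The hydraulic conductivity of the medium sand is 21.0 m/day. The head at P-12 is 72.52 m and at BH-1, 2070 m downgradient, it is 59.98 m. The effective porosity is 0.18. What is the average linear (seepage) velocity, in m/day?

0.707

Hydraulic gradient i = (72.52 − 59.98) / 2070 = 12.54 / 2070 = 0.006058.
Darcy flux q = K · i = 21.00 × 0.006058 = 0.1272 m/day.
Seepage velocity v = q / n_e = 0.1272 / 0.18 = 0.7068 m/day.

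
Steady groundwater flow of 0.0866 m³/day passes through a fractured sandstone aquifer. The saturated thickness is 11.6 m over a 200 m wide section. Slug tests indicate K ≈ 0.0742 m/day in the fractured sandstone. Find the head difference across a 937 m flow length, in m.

0.471

Cross-sectional area A = 200 × 11.6 = 2320 m².
From Q = K·A·i, i = Q / (K·A) = 0.0866 / (0.07420 × 2320) = 0.0005031.
Head loss Δh = i · L = 0.0005031 × 937 = 0.4714 m.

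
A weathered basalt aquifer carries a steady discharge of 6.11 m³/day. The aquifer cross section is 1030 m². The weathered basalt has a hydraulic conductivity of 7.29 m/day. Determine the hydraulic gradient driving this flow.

From Q = K·A·i, i = Q / (K·A) = 6.11 / (7.290 × 1030) = 0.0008137.

0.000814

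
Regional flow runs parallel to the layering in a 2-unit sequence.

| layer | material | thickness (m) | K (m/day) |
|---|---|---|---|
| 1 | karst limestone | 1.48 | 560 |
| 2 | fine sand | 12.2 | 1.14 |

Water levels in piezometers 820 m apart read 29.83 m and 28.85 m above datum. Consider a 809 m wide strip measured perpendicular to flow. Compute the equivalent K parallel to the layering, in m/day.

61.6

Flow is parallel to layering, so each bed carries its own Darcy discharge and the transmissivities add.
Σ(K_i·b_i) = 560×1.48 + 1.14×12.2 = 842.7 m²/day.
Total thickness b = 13.68 m, so K_eq = Σ(K_i·b_i)/b = 61.60 m/day.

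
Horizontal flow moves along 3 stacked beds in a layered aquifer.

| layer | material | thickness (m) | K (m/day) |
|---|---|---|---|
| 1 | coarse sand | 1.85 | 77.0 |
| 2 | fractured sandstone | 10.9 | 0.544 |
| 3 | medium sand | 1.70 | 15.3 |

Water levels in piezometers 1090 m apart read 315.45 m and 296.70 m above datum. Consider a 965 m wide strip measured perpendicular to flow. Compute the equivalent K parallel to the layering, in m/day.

12.1

Flow is parallel to layering, so each bed carries its own Darcy discharge and the transmissivities add.
Σ(K_i·b_i) = 77.0×1.85 + 0.544×10.9 + 15.3×1.70 = 174.4 m²/day.
Total thickness b = 14.45 m, so K_eq = Σ(K_i·b_i)/b = 12.07 m/day.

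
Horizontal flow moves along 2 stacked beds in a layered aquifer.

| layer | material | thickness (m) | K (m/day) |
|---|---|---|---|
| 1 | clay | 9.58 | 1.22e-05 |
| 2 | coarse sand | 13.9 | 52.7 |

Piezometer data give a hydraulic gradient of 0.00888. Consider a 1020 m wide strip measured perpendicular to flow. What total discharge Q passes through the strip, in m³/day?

Flow is parallel to layering, so each bed carries its own Darcy discharge and the transmissivities add.
Σ(K_i·b_i) = 1.22e-05×9.58 + 52.7×13.9 = 732.5 m²/day.
Hydraulic gradient i = 0.00888.
Q = Σ(K_i·b_i) · W · i = 732.5 × 1020 × 0.008880 = 6635 m³/day.

6630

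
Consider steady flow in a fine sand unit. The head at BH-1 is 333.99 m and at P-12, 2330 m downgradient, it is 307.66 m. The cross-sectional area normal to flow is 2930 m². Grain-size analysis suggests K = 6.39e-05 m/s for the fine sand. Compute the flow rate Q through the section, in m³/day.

Convert K: 6.39e-05 m/s × 86400 = 5.521 m/day.
Hydraulic gradient i = (333.99 − 307.66) / 2330 = 26.33 / 2330 = 0.01130.
Darcy's law: Q = K · A · i = 5.521 × 2930 × 0.01130 = 182.8 m³/day.

183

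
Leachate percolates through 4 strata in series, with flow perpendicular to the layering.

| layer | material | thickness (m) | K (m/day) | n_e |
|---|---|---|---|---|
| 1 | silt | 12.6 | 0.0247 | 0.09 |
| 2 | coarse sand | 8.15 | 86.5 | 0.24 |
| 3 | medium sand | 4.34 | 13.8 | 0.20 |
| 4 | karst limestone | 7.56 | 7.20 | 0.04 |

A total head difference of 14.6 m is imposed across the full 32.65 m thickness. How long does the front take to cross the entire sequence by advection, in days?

149

With flow normal to the layers, continuity requires the same specific discharge q through every layer.
Σ(b_i/K_i) = 12.6/0.0247 + 8.15/86.5 + 4.34/13.8 + 7.56/7.20 = 511.6 d.
q = Δh / Σ(b_i/K_i) = 14.6 / 511.6 = 0.02854 m/day.
In each layer the seepage velocity is v_i = q/n_i, so the layer transit time is t_i = b_i·n_i / q:
  layer 1 (silt): t_1 = 12.6 × 0.09 / 0.02854 = 39.74 d
  layer 2 (coarse sand): t_2 = 8.15 × 0.24 / 0.02854 = 68.54 d
  layer 3 (medium sand): t_3 = 4.34 × 0.20 / 0.02854 = 30.41 d
  layer 4 (karst limestone): t_4 = 7.56 × 0.04 / 0.02854 = 10.60 d
Total t = Σ t_i = 149.3 days.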